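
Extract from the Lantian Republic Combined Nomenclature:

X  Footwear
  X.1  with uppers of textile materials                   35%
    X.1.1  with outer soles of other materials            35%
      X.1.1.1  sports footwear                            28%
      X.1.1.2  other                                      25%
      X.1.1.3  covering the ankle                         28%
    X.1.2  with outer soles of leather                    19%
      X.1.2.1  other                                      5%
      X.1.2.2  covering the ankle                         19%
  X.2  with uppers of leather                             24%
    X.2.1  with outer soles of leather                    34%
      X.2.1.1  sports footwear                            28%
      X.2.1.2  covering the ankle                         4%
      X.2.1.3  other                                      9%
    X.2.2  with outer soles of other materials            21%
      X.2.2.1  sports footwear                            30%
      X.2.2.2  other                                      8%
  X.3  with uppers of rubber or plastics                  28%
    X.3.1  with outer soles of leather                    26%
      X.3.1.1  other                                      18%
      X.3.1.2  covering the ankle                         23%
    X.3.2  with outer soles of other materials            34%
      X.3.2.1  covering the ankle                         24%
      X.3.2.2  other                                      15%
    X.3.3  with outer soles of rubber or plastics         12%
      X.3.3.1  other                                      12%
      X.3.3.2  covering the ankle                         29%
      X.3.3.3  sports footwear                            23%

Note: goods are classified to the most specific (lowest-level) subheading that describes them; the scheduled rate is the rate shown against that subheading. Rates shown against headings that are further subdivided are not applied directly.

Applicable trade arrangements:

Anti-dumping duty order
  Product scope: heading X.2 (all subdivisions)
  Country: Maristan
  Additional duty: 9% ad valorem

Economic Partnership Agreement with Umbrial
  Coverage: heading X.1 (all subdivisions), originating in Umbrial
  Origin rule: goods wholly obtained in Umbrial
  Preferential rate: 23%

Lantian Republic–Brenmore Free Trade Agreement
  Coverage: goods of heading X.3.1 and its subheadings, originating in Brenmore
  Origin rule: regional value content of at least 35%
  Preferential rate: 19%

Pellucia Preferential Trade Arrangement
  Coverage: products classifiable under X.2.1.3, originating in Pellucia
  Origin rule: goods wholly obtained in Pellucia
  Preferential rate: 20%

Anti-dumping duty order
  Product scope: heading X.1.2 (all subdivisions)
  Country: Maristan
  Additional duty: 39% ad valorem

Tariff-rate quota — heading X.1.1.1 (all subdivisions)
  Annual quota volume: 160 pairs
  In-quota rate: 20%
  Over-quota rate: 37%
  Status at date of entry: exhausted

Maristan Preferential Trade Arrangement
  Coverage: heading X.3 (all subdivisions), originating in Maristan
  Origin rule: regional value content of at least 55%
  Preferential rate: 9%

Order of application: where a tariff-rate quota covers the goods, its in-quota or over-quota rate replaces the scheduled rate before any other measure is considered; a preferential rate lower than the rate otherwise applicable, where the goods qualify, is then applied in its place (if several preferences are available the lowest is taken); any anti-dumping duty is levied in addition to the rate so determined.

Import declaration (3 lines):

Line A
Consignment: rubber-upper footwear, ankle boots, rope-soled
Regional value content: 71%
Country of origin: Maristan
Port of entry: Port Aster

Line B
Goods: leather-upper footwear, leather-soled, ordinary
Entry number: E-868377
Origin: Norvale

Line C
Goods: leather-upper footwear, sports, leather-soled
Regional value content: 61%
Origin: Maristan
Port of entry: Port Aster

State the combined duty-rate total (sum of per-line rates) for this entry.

55%

Line A: rubber-upper → X.3; rope-soled → X.3.2; ankle boots → X.3.2.1. Scheduled 24%. Maristan agreement on X.3: RVC ≥ 55% → 9% available; preferential 9%. → 9%.
Line B: leather-upper → X.2; leather-soled → X.2.1; ordinary → X.2.1.3. Scheduled 9%. No special measure applies. → 9%.
Line C: leather-upper → X.2; leather-soled → X.2.1; sports → X.2.1.1. Scheduled 28%. Maristan agreement on X.3: X.2.1.1 not covered; anti-dumping (Maristan, X.2): +9%; total 28% + 9% = 37%. → 37%.
Sum: 9% + 9% + 37% = 55%.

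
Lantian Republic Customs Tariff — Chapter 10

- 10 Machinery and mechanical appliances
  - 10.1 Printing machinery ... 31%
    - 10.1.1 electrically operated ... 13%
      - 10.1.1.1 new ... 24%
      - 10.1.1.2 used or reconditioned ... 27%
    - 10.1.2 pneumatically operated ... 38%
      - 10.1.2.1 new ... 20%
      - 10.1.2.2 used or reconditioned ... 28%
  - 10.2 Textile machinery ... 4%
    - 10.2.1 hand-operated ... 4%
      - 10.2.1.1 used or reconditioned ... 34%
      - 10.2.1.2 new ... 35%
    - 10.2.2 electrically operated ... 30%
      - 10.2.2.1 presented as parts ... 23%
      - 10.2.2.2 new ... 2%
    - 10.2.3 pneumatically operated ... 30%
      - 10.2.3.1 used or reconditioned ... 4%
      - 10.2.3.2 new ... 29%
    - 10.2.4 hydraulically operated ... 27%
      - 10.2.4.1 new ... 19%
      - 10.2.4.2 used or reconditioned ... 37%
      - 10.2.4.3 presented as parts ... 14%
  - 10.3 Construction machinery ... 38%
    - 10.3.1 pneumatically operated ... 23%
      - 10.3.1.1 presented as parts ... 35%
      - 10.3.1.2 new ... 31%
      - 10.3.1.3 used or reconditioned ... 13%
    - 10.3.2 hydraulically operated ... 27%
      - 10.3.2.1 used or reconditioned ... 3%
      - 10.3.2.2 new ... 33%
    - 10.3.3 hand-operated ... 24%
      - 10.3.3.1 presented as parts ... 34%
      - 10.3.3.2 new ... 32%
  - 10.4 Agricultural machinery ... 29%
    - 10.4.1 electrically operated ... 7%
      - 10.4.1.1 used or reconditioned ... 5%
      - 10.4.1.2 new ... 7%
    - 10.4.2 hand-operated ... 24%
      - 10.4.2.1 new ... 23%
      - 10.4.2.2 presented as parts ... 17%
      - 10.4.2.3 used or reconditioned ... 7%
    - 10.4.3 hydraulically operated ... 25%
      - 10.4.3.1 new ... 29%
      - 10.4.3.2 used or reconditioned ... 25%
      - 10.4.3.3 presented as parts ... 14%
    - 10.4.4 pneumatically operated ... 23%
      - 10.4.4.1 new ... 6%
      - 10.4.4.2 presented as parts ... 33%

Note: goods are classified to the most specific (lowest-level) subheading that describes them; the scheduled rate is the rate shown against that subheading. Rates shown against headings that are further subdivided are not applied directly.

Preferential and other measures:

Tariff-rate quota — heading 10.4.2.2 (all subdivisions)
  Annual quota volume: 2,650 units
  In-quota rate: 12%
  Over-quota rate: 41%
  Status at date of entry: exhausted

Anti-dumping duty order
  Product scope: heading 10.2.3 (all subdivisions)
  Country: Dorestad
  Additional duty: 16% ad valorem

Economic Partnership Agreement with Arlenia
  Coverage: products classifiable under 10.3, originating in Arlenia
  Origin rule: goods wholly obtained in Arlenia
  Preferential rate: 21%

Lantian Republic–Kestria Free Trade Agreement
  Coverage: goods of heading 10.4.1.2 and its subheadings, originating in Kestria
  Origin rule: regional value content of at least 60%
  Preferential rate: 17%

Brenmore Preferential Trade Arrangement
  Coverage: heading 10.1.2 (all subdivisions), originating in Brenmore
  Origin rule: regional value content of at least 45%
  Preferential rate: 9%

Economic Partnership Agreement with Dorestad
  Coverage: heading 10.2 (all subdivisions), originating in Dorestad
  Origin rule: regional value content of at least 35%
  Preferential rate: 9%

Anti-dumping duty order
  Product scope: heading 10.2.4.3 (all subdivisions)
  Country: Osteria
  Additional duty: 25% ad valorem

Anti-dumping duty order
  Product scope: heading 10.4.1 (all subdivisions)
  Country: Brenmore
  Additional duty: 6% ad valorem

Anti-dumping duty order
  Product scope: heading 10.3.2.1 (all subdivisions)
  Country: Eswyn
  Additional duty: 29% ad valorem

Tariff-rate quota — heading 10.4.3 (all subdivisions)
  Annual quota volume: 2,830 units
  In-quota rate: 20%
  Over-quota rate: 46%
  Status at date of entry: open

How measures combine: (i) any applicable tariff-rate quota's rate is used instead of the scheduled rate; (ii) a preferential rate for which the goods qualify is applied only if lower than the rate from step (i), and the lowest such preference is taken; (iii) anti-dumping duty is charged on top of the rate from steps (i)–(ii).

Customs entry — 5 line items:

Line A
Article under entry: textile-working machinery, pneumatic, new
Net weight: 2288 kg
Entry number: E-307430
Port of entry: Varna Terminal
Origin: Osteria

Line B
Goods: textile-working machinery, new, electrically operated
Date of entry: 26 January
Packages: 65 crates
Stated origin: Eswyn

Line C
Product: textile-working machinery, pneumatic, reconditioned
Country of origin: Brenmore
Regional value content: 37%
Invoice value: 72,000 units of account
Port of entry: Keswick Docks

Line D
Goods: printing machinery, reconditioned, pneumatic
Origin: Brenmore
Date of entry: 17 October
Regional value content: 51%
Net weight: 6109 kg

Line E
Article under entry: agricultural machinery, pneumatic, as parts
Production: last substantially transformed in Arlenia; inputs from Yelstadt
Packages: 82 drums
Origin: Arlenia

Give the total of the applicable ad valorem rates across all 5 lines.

77%

Line A: textile-working → 10.2; pneumatic → 10.2.3; new → 10.2.3.2. Scheduled 29%. No special measure applies. → 29%.
Line B: textile-working → 10.2; electrically operated → 10.2.2; new → 10.2.2.2. Scheduled 2%. No special measure applies. → 2%.
Line C: textile-working → 10.2; pneumatic → 10.2.3; reconditioned → 10.2.3.1. Scheduled 4%. Brenmore agreement on 10.1.2: 10.2.3.1 not covered. → 4%.
Line D: printing → 10.1; pneumatic → 10.1.2; reconditioned → 10.1.2.2. Scheduled 28%. Brenmore agreement on 10.1.2: RVC ≥ 45% → 9% available; preferential 9%. → 9%.
Line E: agricultural → 10.4; pneumatic → 10.4.4; as parts → 10.4.4.2. Scheduled 33%. Arlenia agreement on 10.3: 10.4.4.2 not covered. → 33%.
Sum: 29% + 2% + 4% + 9% + 33% = 77%.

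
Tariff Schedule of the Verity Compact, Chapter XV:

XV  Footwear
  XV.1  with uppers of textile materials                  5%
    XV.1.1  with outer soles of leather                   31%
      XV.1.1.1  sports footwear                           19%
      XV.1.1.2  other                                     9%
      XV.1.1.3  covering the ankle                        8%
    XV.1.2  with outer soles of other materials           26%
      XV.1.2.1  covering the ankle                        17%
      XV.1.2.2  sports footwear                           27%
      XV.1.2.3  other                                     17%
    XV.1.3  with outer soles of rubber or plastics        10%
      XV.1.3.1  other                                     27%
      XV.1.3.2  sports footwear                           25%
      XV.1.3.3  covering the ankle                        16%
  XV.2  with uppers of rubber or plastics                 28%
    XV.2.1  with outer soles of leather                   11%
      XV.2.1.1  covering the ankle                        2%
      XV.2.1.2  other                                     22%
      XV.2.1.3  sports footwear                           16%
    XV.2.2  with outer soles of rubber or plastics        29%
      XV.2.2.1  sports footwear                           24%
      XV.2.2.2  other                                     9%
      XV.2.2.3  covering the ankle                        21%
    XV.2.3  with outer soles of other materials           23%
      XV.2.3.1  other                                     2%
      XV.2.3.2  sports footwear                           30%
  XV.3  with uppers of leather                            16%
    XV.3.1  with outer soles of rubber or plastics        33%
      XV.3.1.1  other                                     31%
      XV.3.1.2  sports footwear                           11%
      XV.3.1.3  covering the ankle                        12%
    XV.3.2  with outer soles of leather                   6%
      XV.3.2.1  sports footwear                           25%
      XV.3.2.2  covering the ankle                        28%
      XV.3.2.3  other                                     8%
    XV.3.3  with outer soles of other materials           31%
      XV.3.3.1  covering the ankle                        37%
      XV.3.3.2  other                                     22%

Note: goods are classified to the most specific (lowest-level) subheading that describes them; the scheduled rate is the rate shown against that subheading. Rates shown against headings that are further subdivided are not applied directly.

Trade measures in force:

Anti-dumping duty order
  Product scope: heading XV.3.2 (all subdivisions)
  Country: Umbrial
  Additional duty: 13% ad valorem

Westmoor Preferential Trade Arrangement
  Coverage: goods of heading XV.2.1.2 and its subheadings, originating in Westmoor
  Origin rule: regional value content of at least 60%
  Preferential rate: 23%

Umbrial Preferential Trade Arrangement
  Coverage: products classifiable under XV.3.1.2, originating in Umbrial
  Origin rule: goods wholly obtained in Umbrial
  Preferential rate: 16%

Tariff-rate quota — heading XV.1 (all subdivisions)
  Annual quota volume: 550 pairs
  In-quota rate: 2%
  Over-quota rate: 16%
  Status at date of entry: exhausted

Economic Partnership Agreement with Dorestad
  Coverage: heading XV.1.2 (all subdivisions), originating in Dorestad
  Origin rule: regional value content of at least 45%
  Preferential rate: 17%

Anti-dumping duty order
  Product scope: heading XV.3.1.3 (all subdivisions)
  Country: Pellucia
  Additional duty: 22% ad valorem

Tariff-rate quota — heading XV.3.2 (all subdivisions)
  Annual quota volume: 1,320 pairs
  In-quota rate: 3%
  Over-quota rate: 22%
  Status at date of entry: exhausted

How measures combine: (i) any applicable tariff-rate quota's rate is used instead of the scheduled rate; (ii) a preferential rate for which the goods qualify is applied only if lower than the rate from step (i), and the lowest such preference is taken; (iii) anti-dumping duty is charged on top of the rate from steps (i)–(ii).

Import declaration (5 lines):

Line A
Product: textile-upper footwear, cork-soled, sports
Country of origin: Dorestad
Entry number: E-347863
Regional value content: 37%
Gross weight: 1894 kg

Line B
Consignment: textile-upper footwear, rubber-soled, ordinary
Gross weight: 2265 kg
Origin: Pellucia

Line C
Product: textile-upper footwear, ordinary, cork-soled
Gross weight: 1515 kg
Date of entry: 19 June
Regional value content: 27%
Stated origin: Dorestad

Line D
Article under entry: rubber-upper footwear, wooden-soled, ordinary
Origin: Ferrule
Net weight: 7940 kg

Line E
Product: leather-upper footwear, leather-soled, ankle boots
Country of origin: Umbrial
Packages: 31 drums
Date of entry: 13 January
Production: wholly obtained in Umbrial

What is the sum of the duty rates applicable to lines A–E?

85%

Line A: textile-upper → XV.1; cork-soled → XV.1.2; sports → XV.1.2.2. Scheduled 27%. quota on XV.1 exhausted → over-quota 16%; Dorestad agreement on XV.1.2: RVC < 45%. → 16%.
Line B: textile-upper → XV.1; rubber-soled → XV.1.3; ordinary → XV.1.3.1. Scheduled 27%. quota on XV.1 exhausted → over-quota 16%. → 16%.
Line C: textile-upper → XV.1; cork-soled → XV.1.2; ordinary → XV.1.2.3. Scheduled 17%. quota on XV.1 exhausted → over-quota 16%; Dorestad agreement on XV.1.2: RVC < 45%. → 16%.
Line D: rubber-upper → XV.2; wooden-soled → XV.2.3; ordinary → XV.2.3.1. Scheduled 2%. No special measure applies. → 2%.
Line E: leather-upper → XV.3; leather-soled → XV.3.2; ankle boots → XV.3.2.2. Scheduled 28%. quota on XV.3.2 exhausted → over-quota 22%; Umbrial agreement on XV.3.1.2: XV.3.2.2 not covered; anti-dumping (Umbrial, XV.3.2): +13%; total 22% + 13% = 35%. → 35%.
Sum: 16% + 16% + 16% + 2% + 35% = 85%.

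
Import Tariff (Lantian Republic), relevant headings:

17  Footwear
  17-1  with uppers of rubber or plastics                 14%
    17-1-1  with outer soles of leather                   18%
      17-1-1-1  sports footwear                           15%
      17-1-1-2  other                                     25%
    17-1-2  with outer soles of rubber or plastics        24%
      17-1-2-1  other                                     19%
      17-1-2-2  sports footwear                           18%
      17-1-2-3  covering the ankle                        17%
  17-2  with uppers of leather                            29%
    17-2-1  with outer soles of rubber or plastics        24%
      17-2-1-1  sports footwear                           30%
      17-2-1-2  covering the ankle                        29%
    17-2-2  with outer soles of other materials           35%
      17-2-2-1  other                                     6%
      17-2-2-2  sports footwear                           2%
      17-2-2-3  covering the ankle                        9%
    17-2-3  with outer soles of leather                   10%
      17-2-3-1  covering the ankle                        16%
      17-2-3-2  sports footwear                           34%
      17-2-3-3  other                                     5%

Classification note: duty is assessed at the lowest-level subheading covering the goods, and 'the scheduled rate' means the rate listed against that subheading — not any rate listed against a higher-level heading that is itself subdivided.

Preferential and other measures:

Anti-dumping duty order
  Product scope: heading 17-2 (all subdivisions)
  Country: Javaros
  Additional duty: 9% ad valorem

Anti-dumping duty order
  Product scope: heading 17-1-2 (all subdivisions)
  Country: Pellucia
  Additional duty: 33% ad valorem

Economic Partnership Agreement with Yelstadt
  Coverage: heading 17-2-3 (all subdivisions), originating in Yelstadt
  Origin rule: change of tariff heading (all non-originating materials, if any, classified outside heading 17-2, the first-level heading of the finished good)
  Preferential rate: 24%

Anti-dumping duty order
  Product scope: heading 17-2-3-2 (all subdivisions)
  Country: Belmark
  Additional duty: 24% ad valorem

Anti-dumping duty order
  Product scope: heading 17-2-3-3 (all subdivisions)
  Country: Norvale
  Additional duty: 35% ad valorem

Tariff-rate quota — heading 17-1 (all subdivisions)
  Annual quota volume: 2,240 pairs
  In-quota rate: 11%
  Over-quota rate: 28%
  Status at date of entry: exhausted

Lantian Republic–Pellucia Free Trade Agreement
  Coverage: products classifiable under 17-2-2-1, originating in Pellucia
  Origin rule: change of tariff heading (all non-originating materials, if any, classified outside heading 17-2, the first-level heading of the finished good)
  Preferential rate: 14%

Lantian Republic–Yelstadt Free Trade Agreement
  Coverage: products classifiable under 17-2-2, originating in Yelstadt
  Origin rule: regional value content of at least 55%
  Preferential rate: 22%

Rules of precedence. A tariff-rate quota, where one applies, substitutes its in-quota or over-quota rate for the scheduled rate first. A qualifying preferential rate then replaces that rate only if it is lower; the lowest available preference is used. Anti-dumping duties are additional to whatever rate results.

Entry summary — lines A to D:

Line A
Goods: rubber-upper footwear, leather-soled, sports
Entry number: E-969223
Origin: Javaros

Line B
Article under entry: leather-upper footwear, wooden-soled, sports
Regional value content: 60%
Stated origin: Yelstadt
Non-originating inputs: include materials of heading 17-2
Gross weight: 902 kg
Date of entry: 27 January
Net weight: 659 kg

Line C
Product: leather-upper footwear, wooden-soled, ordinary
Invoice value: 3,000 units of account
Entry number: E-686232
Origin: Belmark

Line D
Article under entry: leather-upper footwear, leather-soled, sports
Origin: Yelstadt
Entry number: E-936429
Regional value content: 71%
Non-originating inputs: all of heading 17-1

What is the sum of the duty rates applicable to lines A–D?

Line A: rubber-upper → 17-1; leather-soled → 17-1-1; sports → 17-1-1-1. Scheduled 15%. quota on 17-1 exhausted → over-quota 28%. → 28%.
Line B: leather-upper → 17-2; wooden-soled → 17-2-2; sports → 17-2-2-2. Scheduled 2%. Yelstadt agreement on 17-2-3: 17-2-2-2 not covered; Yelstadt agreement on 17-2-2: RVC ≥ 55% → 22% available; preference 22% not lower than 2% → no reduction. → 2%.
Line C: leather-upper → 17-2; wooden-soled → 17-2-2; ordinary → 17-2-2-1. Scheduled 6%. No special measure applies. → 6%.
Line D: leather-upper → 17-2; leather-soled → 17-2-3; sports → 17-2-3-2. Scheduled 34%. Yelstadt agreement on 17-2-3: CTH met → 24% available; Yelstadt agreement on 17-2-2: 17-2-3-2 not covered; preferential 24%. → 24%.
Sum: 28% + 2% + 6% + 24% = 60%.

60%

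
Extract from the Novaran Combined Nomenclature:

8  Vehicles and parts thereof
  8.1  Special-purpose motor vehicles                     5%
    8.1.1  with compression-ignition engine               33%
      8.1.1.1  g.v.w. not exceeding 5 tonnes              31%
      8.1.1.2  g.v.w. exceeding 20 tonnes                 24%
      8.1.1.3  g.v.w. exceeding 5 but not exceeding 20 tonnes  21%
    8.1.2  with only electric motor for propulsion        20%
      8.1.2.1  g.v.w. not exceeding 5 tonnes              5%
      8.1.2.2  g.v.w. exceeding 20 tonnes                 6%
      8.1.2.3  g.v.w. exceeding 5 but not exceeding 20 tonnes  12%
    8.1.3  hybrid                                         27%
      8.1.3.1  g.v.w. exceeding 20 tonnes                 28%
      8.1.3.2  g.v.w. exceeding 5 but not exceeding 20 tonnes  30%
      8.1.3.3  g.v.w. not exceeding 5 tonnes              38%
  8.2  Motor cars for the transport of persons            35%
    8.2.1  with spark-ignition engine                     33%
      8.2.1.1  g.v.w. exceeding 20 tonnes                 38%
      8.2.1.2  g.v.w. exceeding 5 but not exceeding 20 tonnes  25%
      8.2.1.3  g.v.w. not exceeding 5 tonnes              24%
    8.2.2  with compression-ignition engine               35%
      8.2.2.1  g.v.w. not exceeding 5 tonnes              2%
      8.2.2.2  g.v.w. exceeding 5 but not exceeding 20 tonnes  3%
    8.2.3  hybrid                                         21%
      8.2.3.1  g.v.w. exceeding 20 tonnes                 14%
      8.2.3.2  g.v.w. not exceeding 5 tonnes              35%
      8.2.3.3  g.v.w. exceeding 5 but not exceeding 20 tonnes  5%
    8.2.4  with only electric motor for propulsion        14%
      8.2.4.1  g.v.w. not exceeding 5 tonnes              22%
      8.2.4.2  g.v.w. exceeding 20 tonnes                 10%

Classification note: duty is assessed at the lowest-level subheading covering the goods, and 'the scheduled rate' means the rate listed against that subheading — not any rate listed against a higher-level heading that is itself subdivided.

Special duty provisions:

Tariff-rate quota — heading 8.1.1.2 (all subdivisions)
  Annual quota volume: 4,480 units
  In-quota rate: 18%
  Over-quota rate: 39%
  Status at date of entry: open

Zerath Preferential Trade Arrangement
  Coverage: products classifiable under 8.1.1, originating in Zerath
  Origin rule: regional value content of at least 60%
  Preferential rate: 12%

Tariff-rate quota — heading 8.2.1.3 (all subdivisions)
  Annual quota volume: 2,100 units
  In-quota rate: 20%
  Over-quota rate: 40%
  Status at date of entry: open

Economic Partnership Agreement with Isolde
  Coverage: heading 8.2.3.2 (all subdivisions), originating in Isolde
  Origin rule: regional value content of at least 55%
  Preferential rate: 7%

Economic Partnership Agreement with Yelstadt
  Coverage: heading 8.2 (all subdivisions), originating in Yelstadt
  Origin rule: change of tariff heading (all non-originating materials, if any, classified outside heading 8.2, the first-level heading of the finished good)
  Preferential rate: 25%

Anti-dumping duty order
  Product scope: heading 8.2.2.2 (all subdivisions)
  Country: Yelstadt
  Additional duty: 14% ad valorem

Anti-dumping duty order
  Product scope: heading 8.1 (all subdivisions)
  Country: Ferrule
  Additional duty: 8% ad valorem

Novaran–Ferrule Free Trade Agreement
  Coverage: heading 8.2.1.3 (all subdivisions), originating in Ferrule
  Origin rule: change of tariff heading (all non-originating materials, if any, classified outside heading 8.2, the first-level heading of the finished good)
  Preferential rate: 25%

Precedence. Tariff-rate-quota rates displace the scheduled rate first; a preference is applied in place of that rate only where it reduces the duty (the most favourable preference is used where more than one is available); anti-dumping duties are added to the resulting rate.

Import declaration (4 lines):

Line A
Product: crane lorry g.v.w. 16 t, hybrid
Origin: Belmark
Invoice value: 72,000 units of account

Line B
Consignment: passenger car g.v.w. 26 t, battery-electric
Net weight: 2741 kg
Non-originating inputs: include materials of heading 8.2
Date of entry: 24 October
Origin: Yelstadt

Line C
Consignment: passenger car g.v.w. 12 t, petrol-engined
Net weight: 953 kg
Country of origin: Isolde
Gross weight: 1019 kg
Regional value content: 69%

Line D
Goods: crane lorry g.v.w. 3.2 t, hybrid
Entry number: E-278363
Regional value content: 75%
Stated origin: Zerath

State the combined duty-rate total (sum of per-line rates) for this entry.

103%

Line A: crane lorry → 8.1; hybrid → 8.1.3; g.v.w. 16 t → 8.1.3.2. Scheduled 30%. No special measure applies. → 30%.
Line B: passenger car → 8.2; battery-electric → 8.2.4; g.v.w. 26 t → 8.2.4.2. Scheduled 10%. Yelstadt agreement on 8.2: CTH not met. → 10%.
Line C: passenger car → 8.2; petrol-engined → 8.2.1; g.v.w. 12 t → 8.2.1.2. Scheduled 25%. Isolde agreement on 8.2.3.2: 8.2.1.2 not covered. → 25%.
Line D: crane lorry → 8.1; hybrid → 8.1.3; g.v.w. 3.2 t → 8.1.3.3. Scheduled 38%. Zerath agreement on 8.1.1: 8.1.3.3 not covered. → 38%.
Sum: 30% + 10% + 25% + 38% = 103%.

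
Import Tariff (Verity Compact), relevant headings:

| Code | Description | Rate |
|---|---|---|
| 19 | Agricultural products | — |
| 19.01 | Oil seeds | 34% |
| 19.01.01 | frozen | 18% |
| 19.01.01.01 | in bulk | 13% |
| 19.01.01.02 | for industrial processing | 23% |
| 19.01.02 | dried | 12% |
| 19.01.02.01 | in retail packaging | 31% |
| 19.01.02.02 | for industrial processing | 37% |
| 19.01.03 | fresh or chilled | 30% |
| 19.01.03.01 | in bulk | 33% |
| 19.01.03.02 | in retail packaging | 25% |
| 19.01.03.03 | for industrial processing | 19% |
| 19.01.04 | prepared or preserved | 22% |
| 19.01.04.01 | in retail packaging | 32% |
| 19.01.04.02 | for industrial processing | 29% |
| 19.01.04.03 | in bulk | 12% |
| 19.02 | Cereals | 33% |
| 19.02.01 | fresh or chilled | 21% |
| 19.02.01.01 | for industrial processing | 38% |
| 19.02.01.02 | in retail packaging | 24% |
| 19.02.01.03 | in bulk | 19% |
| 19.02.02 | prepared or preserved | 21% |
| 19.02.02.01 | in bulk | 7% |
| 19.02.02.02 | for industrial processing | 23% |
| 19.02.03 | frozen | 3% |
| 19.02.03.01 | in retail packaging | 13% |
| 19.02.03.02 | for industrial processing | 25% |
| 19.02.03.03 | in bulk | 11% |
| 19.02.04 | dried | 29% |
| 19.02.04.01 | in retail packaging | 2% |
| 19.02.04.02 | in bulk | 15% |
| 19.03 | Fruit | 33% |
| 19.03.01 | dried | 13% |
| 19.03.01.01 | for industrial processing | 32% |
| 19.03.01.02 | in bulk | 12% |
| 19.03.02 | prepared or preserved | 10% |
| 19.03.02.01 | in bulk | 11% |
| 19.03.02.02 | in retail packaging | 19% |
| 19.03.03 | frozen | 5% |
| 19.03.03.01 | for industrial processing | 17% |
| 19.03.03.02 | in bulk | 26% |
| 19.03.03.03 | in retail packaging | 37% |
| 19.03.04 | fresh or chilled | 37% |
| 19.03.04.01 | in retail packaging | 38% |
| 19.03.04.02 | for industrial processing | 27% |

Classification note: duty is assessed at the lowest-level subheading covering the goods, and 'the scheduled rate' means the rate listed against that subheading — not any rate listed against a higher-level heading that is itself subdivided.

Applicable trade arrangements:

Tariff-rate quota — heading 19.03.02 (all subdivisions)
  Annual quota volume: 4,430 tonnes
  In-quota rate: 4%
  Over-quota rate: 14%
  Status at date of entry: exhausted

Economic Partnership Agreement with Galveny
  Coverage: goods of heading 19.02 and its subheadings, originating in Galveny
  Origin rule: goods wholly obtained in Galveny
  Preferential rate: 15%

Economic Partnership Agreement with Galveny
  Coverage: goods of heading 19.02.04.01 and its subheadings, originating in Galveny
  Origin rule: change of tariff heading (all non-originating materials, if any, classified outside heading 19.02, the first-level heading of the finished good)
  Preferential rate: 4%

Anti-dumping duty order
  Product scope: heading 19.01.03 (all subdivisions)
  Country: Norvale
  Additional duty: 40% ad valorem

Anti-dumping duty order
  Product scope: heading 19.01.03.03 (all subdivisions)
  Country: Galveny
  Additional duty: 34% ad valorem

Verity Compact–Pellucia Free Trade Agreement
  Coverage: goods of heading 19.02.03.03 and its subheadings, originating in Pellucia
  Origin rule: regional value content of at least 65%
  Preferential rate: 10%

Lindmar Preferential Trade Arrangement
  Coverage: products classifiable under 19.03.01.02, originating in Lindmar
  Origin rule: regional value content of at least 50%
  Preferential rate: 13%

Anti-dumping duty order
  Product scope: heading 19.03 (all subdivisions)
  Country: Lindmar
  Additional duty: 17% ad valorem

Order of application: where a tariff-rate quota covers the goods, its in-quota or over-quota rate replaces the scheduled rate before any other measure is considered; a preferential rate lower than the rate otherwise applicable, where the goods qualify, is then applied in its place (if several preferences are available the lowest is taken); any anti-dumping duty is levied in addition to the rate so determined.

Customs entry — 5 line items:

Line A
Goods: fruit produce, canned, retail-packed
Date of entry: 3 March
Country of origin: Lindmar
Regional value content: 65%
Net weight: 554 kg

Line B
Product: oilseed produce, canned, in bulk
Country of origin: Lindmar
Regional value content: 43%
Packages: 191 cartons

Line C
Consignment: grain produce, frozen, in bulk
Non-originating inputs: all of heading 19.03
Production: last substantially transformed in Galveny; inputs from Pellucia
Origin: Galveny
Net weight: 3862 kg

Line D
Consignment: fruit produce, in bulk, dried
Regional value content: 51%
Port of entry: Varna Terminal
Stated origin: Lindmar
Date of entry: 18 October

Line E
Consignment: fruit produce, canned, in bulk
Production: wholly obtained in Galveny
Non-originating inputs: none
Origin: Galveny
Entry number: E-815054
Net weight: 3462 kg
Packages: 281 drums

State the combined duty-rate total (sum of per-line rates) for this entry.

Line A: fruit → 19.03; canned → 19.03.02; retail-packed → 19.03.02.02. Scheduled 19%. quota on 19.03.02 exhausted → over-quota 14%; Lindmar agreement on 19.03.01.02: 19.03.02.02 not covered; anti-dumping (Lindmar, 19.03): +17%; total 14% + 17% = 31%. → 31%.
Line B: oilseed → 19.01; canned → 19.01.04; in bulk → 19.01.04.03. Scheduled 12%. Lindmar agreement on 19.03.01.02: 19.01.04.03 not covered. → 12%.
Line C: grain → 19.02; frozen → 19.02.03; in bulk → 19.02.03.03. Scheduled 11%. Galveny agreement on 19.02: not wholly obtained; Galveny agreement on 19.02.04.01: 19.02.03.03 not covered. → 11%.
Line D: fruit → 19.03; dried → 19.03.01; in bulk → 19.03.01.02. Scheduled 12%. Lindmar agreement on 19.03.01.02: RVC ≥ 50% → 13% available; preference 13% not lower than 12% → no reduction; anti-dumping (Lindmar, 19.03): +17%; total 12% + 17% = 29%. → 29%.
Line E: fruit → 19.03; canned → 19.03.02; in bulk → 19.03.02.01. Scheduled 11%. quota on 19.03.02 exhausted → over-quota 14%; Galveny agreement on 19.02: 19.03.02.01 not covered; Galveny agreement on 19.02.04.01: 19.03.02.01 not covered. → 14%.
Sum: 31% + 12% + 11% + 29% + 14% = 97%.

97%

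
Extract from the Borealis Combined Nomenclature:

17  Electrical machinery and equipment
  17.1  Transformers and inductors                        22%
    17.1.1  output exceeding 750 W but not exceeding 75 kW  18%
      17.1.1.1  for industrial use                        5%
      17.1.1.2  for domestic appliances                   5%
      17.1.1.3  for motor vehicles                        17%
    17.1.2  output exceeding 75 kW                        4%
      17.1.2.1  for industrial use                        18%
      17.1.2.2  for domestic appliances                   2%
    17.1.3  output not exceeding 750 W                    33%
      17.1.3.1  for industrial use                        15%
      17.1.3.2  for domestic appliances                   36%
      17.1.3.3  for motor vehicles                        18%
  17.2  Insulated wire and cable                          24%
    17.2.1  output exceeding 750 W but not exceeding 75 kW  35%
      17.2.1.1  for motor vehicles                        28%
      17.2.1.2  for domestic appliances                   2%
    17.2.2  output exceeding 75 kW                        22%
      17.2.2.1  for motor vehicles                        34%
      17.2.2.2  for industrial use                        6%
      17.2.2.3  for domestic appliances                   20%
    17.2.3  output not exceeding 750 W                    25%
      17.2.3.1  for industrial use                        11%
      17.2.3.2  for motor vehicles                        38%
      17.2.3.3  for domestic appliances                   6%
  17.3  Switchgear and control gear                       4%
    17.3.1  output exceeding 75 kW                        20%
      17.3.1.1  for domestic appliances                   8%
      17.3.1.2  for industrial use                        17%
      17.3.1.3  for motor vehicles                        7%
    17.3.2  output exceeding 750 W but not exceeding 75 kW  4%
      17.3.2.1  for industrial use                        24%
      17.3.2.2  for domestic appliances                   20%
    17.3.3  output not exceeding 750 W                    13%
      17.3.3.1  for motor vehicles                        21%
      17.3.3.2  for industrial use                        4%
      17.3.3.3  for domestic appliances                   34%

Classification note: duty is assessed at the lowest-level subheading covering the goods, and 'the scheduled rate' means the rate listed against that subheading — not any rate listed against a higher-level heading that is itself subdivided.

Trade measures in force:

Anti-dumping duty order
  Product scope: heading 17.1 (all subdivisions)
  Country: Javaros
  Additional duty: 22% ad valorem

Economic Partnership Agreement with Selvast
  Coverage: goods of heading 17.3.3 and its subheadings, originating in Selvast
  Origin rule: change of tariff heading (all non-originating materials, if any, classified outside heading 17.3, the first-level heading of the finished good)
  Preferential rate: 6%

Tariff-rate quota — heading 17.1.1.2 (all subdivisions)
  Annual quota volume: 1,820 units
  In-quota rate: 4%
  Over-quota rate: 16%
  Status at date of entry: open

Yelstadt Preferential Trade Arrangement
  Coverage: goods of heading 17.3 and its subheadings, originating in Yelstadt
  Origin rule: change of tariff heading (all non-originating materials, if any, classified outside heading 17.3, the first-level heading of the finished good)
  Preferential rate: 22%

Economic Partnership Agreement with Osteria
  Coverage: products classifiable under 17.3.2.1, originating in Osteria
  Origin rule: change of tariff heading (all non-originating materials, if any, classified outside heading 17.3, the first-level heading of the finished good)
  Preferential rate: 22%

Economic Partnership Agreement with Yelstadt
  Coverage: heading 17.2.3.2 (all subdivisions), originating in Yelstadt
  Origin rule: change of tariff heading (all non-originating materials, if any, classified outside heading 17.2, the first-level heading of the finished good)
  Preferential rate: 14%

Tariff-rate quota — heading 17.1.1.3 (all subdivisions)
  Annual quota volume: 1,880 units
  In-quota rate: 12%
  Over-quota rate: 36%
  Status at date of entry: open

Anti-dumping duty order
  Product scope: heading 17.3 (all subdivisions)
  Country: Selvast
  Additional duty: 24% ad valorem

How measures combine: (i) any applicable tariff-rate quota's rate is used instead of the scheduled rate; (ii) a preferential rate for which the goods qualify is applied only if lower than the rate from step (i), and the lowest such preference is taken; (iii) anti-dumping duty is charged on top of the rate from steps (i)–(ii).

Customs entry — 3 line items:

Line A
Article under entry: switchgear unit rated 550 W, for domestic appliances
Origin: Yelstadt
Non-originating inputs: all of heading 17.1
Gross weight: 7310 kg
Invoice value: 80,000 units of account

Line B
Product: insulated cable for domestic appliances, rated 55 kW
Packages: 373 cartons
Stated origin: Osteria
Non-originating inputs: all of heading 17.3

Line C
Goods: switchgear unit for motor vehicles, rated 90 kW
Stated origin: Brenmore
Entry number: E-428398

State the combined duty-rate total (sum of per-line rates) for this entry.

31%

Line A: switchgear unit → 17.3; rated 550 W → 17.3.3; for domestic appliances → 17.3.3.3. Scheduled 34%. Yelstadt agreement on 17.3: CTH met → 22% available; Yelstadt agreement on 17.2.3.2: 17.3.3.3 not covered; preferential 22%. → 22%.
Line B: insulated cable → 17.2; rated 55 kW → 17.2.1; for domestic appliances → 17.2.1.2. Scheduled 2%. Osteria agreement on 17.3.2.1: 17.2.1.2 not covered. → 2%.
Line C: switchgear unit → 17.3; rated 90 kW → 17.3.1; for motor vehicles → 17.3.1.3. Scheduled 7%. No special measure applies. → 7%.
Sum: 22% + 2% + 7% = 31%.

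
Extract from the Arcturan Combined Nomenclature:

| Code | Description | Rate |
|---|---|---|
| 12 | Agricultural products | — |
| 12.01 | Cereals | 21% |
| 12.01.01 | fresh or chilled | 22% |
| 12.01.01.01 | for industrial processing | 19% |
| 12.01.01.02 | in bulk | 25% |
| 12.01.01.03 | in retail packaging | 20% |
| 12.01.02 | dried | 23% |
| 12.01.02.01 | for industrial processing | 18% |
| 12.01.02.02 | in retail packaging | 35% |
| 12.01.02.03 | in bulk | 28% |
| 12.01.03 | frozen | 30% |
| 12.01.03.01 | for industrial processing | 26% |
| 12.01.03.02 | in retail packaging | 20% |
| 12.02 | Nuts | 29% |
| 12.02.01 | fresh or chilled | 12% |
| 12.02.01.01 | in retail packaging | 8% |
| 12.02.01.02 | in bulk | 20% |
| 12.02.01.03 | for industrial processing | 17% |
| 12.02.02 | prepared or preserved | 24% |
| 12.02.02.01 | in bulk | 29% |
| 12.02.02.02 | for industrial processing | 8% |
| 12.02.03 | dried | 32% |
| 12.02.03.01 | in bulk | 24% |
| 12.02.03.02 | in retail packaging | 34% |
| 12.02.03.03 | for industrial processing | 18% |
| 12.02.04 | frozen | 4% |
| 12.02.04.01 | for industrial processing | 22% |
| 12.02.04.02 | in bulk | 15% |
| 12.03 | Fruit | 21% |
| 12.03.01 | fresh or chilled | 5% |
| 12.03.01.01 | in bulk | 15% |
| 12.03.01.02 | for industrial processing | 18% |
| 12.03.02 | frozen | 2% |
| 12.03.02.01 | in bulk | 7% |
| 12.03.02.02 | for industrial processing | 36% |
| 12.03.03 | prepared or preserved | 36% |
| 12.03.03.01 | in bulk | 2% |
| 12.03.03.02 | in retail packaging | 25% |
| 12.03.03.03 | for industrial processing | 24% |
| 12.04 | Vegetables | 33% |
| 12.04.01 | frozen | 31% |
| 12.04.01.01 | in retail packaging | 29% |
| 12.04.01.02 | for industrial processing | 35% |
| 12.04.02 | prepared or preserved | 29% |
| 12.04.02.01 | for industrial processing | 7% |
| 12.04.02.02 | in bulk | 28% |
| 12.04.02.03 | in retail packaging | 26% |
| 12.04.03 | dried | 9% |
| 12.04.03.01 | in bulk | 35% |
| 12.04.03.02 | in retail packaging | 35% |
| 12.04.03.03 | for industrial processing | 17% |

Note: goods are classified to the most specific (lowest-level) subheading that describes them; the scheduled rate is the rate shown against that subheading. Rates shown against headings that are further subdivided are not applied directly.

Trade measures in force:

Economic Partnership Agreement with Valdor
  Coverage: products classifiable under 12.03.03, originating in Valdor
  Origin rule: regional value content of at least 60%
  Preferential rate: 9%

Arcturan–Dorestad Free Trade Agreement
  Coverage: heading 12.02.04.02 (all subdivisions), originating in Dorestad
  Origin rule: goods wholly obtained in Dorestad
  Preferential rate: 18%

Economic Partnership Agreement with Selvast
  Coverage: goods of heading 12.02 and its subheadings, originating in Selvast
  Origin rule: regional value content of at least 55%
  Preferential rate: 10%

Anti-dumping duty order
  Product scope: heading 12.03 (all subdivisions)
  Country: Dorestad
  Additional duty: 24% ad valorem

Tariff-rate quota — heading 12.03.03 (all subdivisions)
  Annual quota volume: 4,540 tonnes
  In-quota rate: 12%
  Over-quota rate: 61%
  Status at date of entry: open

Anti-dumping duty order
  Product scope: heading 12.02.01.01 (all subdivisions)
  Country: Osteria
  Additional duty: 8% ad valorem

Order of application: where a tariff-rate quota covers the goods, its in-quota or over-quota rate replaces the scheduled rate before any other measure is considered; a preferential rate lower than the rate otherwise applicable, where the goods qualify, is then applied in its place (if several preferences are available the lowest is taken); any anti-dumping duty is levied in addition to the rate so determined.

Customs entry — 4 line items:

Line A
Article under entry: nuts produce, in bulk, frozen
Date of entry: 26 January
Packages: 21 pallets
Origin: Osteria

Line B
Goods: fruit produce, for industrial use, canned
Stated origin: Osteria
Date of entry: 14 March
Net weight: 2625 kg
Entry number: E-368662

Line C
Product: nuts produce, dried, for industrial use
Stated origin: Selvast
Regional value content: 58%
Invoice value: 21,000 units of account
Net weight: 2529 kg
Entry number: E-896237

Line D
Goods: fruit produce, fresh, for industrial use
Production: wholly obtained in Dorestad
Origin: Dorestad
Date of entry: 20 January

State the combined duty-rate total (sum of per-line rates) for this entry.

79%

Line A: nuts → 12.02; frozen → 12.02.04; in bulk → 12.02.04.02. Scheduled 15%. No special measure applies. → 15%.
Line B: fruit → 12.03; canned → 12.03.03; for industrial use → 12.03.03.03. Scheduled 24%. quota on 12.03.03 open → in-quota 12%. → 12%.
Line C: nuts → 12.02; dried → 12.02.03; for industrial use → 12.02.03.03. Scheduled 18%. Selvast agreement on 12.02: RVC ≥ 55% → 10% available; preferential 10%. → 10%.
Line D: fruit → 12.03; fresh → 12.03.01; for industrial use → 12.03.01.02. Scheduled 18%. Dorestad agreement on 12.02.04.02: 12.03.01.02 not covered; anti-dumping (Dorestad, 12.03): +24%; total 18% + 24% = 42%. → 42%.
Sum: 15% + 12% + 10% + 42% = 79%.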